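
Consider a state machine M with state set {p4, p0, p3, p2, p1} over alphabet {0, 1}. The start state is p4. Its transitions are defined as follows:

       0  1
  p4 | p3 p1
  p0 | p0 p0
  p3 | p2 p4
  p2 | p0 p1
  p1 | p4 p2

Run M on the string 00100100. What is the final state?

p2

start at p4
read '0': p4 → p3
read '0': p3 → p2
read '1': p2 → p1
read '0': p1 → p4
read '0': p4 → p3
read '1': p3 → p4
read '0': p4 → p3
read '0': p3 → p2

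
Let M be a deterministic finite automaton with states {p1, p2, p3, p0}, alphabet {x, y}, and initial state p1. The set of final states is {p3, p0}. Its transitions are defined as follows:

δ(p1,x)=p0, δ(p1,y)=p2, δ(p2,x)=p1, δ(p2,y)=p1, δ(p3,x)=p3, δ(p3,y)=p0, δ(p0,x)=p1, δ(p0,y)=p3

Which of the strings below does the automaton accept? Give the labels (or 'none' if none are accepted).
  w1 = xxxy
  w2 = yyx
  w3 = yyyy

w1: Trace: p1 -x-> p0 -x-> p1 -x-> p0 -y-> p3  → end p3, accepted
w2: Trace: p1 -y-> p2 -y-> p1 -x-> p0  → end p0, accepted
w3: Trace: p1 -y-> p2 -y-> p1 -y-> p2 -y-> p1  → end p1, rejected

w1, w2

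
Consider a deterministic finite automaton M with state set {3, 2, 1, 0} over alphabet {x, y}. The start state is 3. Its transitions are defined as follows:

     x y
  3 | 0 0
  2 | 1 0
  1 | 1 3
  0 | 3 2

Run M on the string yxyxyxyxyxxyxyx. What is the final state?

3 → 0 → 3 → 0 → 3 → 0 → 3 → 0 → 3 → 0 → 3 → 0 → 2 → 1 → 3 → 0

0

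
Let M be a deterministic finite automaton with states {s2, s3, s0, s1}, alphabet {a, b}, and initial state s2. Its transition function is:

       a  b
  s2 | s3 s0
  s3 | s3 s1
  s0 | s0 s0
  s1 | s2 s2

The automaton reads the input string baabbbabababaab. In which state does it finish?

start at s2
read 'b': s2 → s0
read 'a': s0 → s0
read 'a': s0 → s0
read 'b': s0 → s0
read 'b': s0 → s0
read 'b': s0 → s0
read 'a': s0 → s0
read 'b': s0 → s0
read 'a': s0 → s0
read 'b': s0 → s0
read 'a': s0 → s0
read 'b': s0 → s0
read 'a': s0 → s0
read 'a': s0 → s0
read 'b': s0 → s0

s0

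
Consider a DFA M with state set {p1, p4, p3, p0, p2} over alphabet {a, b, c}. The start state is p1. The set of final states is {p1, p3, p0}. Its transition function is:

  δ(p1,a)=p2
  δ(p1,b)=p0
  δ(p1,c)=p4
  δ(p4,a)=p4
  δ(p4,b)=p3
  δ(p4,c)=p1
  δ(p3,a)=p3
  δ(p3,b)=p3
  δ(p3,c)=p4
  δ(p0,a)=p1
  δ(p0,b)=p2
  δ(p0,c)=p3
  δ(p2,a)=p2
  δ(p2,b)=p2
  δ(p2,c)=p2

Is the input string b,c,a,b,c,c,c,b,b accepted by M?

Yes

start at p1
read 'b': p1 → p0
read 'c': p0 → p3
read 'a': p3 → p3
read 'b': p3 → p3
read 'c': p3 → p4
read 'c': p4 → p1
read 'c': p1 → p4
read 'b': p4 → p3
read 'b': p3 → p3
End state p3 is accepting.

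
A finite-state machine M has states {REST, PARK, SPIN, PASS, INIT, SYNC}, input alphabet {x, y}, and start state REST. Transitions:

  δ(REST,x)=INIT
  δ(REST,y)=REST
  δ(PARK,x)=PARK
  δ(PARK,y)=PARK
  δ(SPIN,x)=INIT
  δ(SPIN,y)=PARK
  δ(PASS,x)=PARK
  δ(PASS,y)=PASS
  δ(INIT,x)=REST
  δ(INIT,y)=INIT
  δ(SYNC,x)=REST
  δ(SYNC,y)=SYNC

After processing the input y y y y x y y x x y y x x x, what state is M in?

REST

start at REST
read 'y': REST → REST
read 'y': REST → REST
read 'y': REST → REST
read 'y': REST → REST
read 'x': REST → INIT
read 'y': INIT → INIT
read 'y': INIT → INIT
read 'x': INIT → REST
read 'x': REST → INIT
read 'y': INIT → INIT
read 'y': INIT → INIT
read 'x': INIT → REST
read 'x': REST → INIT
read 'x': INIT → REST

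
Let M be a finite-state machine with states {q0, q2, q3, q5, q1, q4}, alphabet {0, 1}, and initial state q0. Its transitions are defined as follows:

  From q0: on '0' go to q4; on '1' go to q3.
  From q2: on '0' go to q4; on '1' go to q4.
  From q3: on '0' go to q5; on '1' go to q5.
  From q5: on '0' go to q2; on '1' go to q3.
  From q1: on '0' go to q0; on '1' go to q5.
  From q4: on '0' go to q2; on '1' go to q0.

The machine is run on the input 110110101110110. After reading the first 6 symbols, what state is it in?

q4

Trace: q0 -1-> q3 -1-> q5 -0-> q2 -1-> q4 -1-> q0 -0-> q4
After 6 symbols: q4.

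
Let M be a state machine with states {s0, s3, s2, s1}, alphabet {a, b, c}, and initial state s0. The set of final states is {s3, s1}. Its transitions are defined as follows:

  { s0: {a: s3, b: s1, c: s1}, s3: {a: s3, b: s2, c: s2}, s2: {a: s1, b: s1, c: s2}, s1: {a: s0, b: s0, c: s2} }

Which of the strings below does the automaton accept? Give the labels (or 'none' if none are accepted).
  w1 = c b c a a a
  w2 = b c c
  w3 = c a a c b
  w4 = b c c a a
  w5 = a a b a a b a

w1: s0 → s1 → s0 → s1 → s0 → s3 → s3  → end s3, accepted
w2: s0 → s1 → s2 → s2  → end s2, rejected
w3: s0 → s1 → s0 → s3 → s2 → s1  → end s1, accepted
w4: s0 → s1 → s2 → s2 → s1 → s0  → end s0, rejected
w5: s0 → s3 → s3 → s2 → s1 → s0 → s1 → s0  → end s0, rejected

w1, w3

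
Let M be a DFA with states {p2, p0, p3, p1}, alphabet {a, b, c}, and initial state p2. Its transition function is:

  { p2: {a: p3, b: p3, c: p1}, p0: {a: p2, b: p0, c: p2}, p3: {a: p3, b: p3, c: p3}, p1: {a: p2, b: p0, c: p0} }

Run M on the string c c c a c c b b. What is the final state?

p2 → p1 → p0 → p2 → p3 → p3 → p3 → p3 → p3

p3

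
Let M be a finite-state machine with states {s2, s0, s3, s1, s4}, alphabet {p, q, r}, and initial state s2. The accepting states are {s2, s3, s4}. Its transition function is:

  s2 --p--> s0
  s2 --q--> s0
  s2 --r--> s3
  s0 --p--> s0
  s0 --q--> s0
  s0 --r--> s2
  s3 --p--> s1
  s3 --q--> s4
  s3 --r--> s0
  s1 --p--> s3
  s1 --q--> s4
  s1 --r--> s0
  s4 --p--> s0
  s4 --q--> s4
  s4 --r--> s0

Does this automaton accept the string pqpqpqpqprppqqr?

Yes

start at s2
read 'p': s2 → s0
read 'q': s0 → s0
read 'p': s0 → s0
read 'q': s0 → s0
read 'p': s0 → s0
read 'q': s0 → s0
read 'p': s0 → s0
read 'q': s0 → s0
read 'p': s0 → s0
read 'r': s0 → s2
read 'p': s2 → s0
read 'p': s0 → s0
read 'q': s0 → s0
read 'q': s0 → s0
read 'r': s0 → s2
End state s2 is accepting.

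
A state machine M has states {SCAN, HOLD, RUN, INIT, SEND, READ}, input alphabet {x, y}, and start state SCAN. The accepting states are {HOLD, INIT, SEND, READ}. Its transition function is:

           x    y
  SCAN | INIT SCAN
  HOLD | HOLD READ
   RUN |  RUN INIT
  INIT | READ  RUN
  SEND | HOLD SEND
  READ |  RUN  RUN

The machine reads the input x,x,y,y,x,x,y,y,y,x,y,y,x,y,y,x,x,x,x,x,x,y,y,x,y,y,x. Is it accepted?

start at SCAN
read 'x': SCAN → INIT
read 'x': INIT → READ
read 'y': READ → RUN
read 'y': RUN → INIT
read 'x': INIT → READ
read 'x': READ → RUN
read 'y': RUN → INIT
read 'y': INIT → RUN
read 'y': RUN → INIT
read 'x': INIT → READ
read 'y': READ → RUN
read 'y': RUN → INIT
read 'x': INIT → READ
read 'y': READ → RUN
read 'y': RUN → INIT
read 'x': INIT → READ
read 'x': READ → RUN
read 'x': RUN → RUN
read 'x': RUN → RUN
read 'x': RUN → RUN
read 'x': RUN → RUN
read 'y': RUN → INIT
read 'y': INIT → RUN
read 'x': RUN → RUN
read 'y': RUN → INIT
read 'y': INIT → RUN
read 'x': RUN → RUN
End state RUN is not accepting.

No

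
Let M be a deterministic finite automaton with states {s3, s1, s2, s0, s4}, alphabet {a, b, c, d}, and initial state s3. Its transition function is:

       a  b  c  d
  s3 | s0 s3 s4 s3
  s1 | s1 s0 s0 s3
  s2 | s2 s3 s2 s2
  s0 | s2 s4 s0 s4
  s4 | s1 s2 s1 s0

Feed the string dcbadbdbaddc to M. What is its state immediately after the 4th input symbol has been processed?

s2

start at s3
read 'd': s3 → s3
read 'c': s3 → s4
read 'b': s4 → s2
read 'a': s2 → s2
After 4 symbols: s2.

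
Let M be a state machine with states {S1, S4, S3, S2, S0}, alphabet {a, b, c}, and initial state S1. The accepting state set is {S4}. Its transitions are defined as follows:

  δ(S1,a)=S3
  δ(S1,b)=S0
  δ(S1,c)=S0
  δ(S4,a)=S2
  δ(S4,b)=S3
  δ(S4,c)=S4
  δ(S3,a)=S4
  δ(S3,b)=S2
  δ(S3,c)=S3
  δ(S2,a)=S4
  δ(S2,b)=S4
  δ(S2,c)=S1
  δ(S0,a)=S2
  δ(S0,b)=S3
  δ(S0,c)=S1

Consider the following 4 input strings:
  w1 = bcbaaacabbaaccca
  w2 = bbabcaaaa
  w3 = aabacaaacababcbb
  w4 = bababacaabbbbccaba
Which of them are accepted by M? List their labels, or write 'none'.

w3, w4

w1: Trace: S1 -b-> S0 -c-> S1 -b-> S0 -a-> S2 -a-> S4 -a-> S2 -c-> S1 -a-> S3 -b-> S2 -b-> S4 -a-> S2 -a-> S4 -c-> S4 -c-> S4 -c-> S4 -a-> S2  → end S2, rejected
w2: Trace: S1 -b-> S0 -b-> S3 -a-> S4 -b-> S3 -c-> S3 -a-> S4 -a-> S2 -a-> S4 -a-> S2  → end S2, rejected
w3: Trace: S1 -a-> S3 -a-> S4 -b-> S3 -a-> S4 -c-> S4 -a-> S2 -a-> S4 -a-> S2 -c-> S1 -a-> S3 -b-> S2 -a-> S4 -b-> S3 -c-> S3 -b-> S2 -b-> S4  → end S4, accepted
w4: Trace: S1 -b-> S0 -a-> S2 -b-> S4 -a-> S2 -b-> S4 -a-> S2 -c-> S1 -a-> S3 -a-> S4 -b-> S3 -b-> S2 -b-> S4 -b-> S3 -c-> S3 -c-> S3 -a-> S4 -b-> S3 -a-> S4  → end S4, accepted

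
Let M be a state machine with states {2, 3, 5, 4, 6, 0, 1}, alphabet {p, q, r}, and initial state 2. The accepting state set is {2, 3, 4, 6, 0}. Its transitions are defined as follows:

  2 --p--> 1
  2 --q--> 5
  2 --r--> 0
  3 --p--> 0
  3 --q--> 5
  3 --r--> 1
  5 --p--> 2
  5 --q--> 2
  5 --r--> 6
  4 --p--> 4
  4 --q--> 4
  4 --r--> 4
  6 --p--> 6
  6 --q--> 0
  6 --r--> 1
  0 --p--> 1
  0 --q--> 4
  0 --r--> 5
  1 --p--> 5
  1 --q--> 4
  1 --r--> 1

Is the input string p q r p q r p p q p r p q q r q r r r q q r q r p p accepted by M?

Yes

Trace: 2 -p-> 1 -q-> 4 -r-> 4 -p-> 4 -q-> 4 -r-> 4 -p-> 4 -p-> 4 -q-> 4 -p-> 4 -r-> 4 -p-> 4 -q-> 4 -q-> 4 -r-> 4 -q-> 4 -r-> 4 -r-> 4 -r-> 4 -q-> 4 -q-> 4 -r-> 4 -q-> 4 -r-> 4 -p-> 4 -p-> 4
End state 4 is accepting.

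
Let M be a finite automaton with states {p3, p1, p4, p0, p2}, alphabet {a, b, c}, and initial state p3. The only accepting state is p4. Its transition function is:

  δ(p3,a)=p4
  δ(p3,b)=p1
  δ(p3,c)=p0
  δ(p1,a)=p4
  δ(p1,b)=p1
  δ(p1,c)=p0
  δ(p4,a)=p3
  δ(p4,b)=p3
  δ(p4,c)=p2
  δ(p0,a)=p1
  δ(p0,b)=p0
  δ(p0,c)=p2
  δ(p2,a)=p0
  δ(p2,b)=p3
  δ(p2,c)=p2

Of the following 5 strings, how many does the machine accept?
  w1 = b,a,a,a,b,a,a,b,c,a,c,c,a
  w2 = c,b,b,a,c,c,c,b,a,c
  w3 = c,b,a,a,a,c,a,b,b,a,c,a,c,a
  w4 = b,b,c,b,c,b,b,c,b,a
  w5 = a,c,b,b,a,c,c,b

w1: p3 → p1 → p4 → p3 → p4 → p3 → p4 → p3 → p1 → p0 → p1 → p0 → p2 → p0  → end p0, rejected
w2: p3 → p0 → p0 → p0 → p1 → p0 → p2 → p2 → p3 → p4 → p2  → end p2, rejected
w3: p3 → p0 → p0 → p1 → p4 → p3 → p0 → p1 → p1 → p1 → p4 → p2 → p0 → p2 → p0  → end p0, rejected
w4: p3 → p1 → p1 → p0 → p0 → p2 → p3 → p1 → p0 → p0 → p1  → end p1, rejected
w5: p3 → p4 → p2 → p3 → p1 → p4 → p2 → p2 → p3  → end p3, rejected

0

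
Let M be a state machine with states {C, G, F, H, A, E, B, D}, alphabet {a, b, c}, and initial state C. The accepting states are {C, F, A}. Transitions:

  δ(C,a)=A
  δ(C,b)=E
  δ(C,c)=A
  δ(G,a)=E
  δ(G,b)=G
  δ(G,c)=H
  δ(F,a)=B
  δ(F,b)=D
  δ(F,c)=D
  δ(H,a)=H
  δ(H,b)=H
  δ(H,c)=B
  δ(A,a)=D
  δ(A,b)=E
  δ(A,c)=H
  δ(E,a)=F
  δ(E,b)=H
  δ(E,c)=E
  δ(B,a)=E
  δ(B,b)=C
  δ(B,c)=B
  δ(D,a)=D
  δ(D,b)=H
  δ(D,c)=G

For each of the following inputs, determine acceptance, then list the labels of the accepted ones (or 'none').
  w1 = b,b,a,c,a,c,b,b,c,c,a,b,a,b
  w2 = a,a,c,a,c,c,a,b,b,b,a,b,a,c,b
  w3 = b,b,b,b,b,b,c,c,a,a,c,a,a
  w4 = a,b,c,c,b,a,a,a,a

w2

w1:
  start at C
  read 'b': C → E
  read 'b': E → H
  read 'a': H → H
  read 'c': H → B
  read 'a': B → E
  read 'c': E → E
  read 'b': E → H
  read 'b': H → H
  read 'c': H → B
  read 'c': B → B
  read 'a': B → E
  read 'b': E → H
  read 'a': H → H
  read 'b': H → H
  end H, rejected
w2:
  start at C
  read 'a': C → A
  read 'a': A → D
  read 'c': D → G
  read 'a': G → E
  read 'c': E → E
  read 'c': E → E
  read 'a': E → F
  read 'b': F → D
  read 'b': D → H
  read 'b': H → H
  read 'a': H → H
  read 'b': H → H
  read 'a': H → H
  read 'c': H → B
  read 'b': B → C
  end C, accepted
w3:
  start at C
  read 'b': C → E
  read 'b': E → H
  read 'b': H → H
  read 'b': H → H
  read 'b': H → H
  read 'b': H → H
  read 'c': H → B
  read 'c': B → B
  read 'a': B → E
  read 'a': E → F
  read 'c': F → D
  read 'a': D → D
  read 'a': D → D
  end D, rejected
w4:
  start at C
  read 'a': C → A
  read 'b': A → E
  read 'c': E → E
  read 'c': E → E
  read 'b': E → H
  read 'a': H → H
  read 'a': H → H
  read 'a': H → H
  read 'a': H → H
  end H, rejected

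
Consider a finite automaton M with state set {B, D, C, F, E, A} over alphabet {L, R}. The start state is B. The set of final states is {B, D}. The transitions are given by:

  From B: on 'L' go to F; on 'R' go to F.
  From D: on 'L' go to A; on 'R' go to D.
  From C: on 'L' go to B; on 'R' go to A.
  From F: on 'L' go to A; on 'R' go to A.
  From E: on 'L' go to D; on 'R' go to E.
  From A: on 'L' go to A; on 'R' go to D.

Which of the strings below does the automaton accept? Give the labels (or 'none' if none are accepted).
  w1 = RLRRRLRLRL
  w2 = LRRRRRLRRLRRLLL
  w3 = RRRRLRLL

none

w1:
  start at B
  read 'R': B → F
  read 'L': F → A
  read 'R': A → D
  read 'R': D → D
  read 'R': D → D
  read 'L': D → A
  read 'R': A → D
  read 'L': D → A
  read 'R': A → D
  read 'L': D → A
  end A, rejected
w2:
  start at B
  read 'L': B → F
  read 'R': F → A
  read 'R': A → D
  read 'R': D → D
  read 'R': D → D
  read 'R': D → D
  read 'L': D → A
  read 'R': A → D
  read 'R': D → D
  read 'L': D → A
  read 'R': A → D
  read 'R': D → D
  read 'L': D → A
  read 'L': A → A
  read 'L': A → A
  end A, rejected
w3:
  start at B
  read 'R': B → F
  read 'R': F → A
  read 'R': A → D
  read 'R': D → D
  read 'L': D → A
  read 'R': A → D
  read 'L': D → A
  read 'L': A → A
  end A, rejected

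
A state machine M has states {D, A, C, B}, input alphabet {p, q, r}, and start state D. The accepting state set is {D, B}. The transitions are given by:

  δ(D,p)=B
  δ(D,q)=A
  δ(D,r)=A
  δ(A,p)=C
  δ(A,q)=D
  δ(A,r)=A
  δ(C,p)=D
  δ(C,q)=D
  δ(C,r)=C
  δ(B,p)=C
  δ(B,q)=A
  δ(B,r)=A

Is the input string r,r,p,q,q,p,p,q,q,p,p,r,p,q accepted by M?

No

D → A → A → C → D → A → C → D → A → D → B → C → C → D → A
End state A is not accepting.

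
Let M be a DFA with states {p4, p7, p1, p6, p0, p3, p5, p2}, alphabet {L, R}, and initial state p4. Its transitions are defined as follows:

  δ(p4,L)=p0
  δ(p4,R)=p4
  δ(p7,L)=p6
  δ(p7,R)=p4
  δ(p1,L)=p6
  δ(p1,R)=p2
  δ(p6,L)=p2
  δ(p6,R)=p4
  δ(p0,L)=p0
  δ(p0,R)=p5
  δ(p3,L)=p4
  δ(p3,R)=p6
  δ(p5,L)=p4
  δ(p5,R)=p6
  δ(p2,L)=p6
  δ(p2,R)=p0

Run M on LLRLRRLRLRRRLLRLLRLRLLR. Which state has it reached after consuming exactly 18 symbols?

Trace: p4 -L-> p0 -L-> p0 -R-> p5 -L-> p4 -R-> p4 -R-> p4 -L-> p0 -R-> p5 -L-> p4 -R-> p4 -R-> p4 -R-> p4 -L-> p0 -L-> p0 -R-> p5 -L-> p4 -L-> p0 -R-> p5
After 18 symbols: p5.

p5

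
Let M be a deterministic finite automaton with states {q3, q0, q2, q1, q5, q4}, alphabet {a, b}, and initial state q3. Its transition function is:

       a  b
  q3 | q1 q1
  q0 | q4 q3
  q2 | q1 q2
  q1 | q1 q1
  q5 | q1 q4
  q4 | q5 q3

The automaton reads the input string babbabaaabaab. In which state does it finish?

q3 → q1 → q1 → q1 → q1 → q1 → q1 → q1 → q1 → q1 → q1 → q1 → q1 → q1

q1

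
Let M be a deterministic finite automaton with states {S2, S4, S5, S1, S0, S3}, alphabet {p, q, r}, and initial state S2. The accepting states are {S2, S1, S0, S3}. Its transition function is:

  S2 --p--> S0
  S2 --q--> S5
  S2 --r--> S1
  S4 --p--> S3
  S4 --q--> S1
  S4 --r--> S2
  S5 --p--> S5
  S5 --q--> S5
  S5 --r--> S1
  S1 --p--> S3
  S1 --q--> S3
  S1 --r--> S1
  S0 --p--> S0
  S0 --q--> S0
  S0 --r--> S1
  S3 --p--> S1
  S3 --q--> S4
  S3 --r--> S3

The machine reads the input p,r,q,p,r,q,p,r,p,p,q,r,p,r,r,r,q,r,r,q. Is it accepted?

No

Trace: S2 -p-> S0 -r-> S1 -q-> S3 -p-> S1 -r-> S1 -q-> S3 -p-> S1 -r-> S1 -p-> S3 -p-> S1 -q-> S3 -r-> S3 -p-> S1 -r-> S1 -r-> S1 -r-> S1 -q-> S3 -r-> S3 -r-> S3 -q-> S4
End state S4 is not accepting.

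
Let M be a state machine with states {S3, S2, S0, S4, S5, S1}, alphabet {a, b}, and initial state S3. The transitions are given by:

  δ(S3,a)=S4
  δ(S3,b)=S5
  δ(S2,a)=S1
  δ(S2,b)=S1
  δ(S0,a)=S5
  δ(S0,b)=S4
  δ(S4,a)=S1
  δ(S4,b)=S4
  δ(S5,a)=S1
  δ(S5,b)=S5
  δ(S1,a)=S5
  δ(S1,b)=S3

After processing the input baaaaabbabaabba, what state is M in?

start at S3
read 'b': S3 → S5
read 'a': S5 → S1
read 'a': S1 → S5
read 'a': S5 → S1
read 'a': S1 → S5
read 'a': S5 → S1
read 'b': S1 → S3
read 'b': S3 → S5
read 'a': S5 → S1
read 'b': S1 → S3
read 'a': S3 → S4
read 'a': S4 → S1
read 'b': S1 → S3
read 'b': S3 → S5
read 'a': S5 → S1

S1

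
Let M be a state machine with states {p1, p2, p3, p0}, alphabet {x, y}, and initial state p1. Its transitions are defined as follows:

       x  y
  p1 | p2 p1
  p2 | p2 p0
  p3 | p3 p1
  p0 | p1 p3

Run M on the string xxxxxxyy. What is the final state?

p3

p1 → p2 → p2 → p2 → p2 → p2 → p2 → p0 → p3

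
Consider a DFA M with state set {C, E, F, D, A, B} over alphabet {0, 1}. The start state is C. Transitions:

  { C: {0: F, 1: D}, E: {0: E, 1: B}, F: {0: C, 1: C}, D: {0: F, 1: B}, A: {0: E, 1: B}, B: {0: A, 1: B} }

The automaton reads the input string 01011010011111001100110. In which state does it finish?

A

C → F → C → F → C → D → F → C → F → C → D → B → B → B → B → A → E → B → B → A → E → B → B → A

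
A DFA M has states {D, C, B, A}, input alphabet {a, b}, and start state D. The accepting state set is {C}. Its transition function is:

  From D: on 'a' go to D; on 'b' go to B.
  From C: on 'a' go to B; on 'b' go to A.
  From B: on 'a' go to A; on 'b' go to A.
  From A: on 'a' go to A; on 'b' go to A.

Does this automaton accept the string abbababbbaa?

Trace: D -a-> D -b-> B -b-> A -a-> A -b-> A -a-> A -b-> A -b-> A -b-> A -a-> A -a-> A
End state A is not accepting.

No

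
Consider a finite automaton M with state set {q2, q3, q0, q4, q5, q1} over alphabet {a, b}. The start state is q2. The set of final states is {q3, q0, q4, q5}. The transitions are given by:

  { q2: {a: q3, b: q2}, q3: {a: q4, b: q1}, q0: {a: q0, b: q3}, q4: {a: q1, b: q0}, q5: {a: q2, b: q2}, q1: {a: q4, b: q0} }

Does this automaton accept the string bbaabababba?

Yes

q2 → q2 → q2 → q3 → q4 → q0 → q0 → q3 → q4 → q0 → q3 → q4
End state q4 is accepting.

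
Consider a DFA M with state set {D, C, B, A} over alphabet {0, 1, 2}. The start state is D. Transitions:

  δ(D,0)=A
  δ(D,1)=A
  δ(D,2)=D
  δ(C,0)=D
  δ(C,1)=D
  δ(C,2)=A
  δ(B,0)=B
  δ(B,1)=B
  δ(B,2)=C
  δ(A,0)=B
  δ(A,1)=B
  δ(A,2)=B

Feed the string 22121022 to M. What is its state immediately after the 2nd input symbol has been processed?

Trace: D -2-> D -2-> D
After 2 symbols: D.

D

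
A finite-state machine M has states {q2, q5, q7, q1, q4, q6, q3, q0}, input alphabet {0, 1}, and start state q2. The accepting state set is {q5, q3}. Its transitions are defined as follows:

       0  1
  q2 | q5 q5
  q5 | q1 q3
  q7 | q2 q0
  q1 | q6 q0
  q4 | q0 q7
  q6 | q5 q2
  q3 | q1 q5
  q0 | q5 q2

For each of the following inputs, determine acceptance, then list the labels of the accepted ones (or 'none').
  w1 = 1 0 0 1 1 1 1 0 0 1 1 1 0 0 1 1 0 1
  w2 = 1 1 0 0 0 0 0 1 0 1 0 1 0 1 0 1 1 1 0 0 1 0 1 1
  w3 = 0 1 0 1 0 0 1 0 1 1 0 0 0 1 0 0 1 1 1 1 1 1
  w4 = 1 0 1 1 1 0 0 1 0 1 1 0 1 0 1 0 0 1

w1:
  start at q2
  read '1': q2 → q5
  read '0': q5 → q1
  read '0': q1 → q6
  read '1': q6 → q2
  read '1': q2 → q5
  read '1': q5 → q3
  read '1': q3 → q5
  read '0': q5 → q1
  read '0': q1 → q6
  read '1': q6 → q2
  read '1': q2 → q5
  read '1': q5 → q3
  read '0': q3 → q1
  read '0': q1 → q6
  read '1': q6 → q2
  read '1': q2 → q5
  read '0': q5 → q1
  read '1': q1 → q0
  end q0, rejected
w2:
  start at q2
  read '1': q2 → q5
  read '1': q5 → q3
  read '0': q3 → q1
  read '0': q1 → q6
  read '0': q6 → q5
  read '0': q5 → q1
  read '0': q1 → q6
  read '1': q6 → q2
  read '0': q2 → q5
  read '1': q5 → q3
  read '0': q3 → q1
  read '1': q1 → q0
  read '0': q0 → q5
  read '1': q5 → q3
  read '0': q3 → q1
  read '1': q1 → q0
  read '1': q0 → q2
  read '1': q2 → q5
  read '0': q5 → q1
  read '0': q1 → q6
  read '1': q6 → q2
  read '0': q2 → q5
  read '1': q5 → q3
  read '1': q3 → q5
  end q5, accepted
w3:
  start at q2
  read '0': q2 → q5
  read '1': q5 → q3
  read '0': q3 → q1
  read '1': q1 → q0
  read '0': q0 → q5
  read '0': q5 → q1
  read '1': q1 → q0
  read '0': q0 → q5
  read '1': q5 → q3
  read '1': q3 → q5
  read '0': q5 → q1
  read '0': q1 → q6
  read '0': q6 → q5
  read '1': q5 → q3
  read '0': q3 → q1
  read '0': q1 → q6
  read '1': q6 → q2
  read '1': q2 → q5
  read '1': q5 → q3
  read '1': q3 → q5
  read '1': q5 → q3
  read '1': q3 → q5
  end q5, accepted
w4:
  start at q2
  read '1': q2 → q5
  read '0': q5 → q1
  read '1': q1 → q0
  read '1': q0 → q2
  read '1': q2 → q5
  read '0': q5 → q1
  read '0': q1 → q6
  read '1': q6 → q2
  read '0': q2 → q5
  read '1': q5 → q3
  read '1': q3 → q5
  read '0': q5 → q1
  read '1': q1 → q0
  read '0': q0 → q5
  read '1': q5 → q3
  read '0': q3 → q1
  read '0': q1 → q6
  read '1': q6 → q2
  end q2, rejected

w2, w3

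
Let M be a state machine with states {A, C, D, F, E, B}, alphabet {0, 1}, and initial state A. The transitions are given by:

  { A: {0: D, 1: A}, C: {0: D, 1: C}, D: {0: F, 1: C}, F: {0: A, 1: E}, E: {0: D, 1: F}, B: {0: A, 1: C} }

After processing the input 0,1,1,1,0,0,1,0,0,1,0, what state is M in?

A → D → C → C → C → D → F → E → D → F → E → D

D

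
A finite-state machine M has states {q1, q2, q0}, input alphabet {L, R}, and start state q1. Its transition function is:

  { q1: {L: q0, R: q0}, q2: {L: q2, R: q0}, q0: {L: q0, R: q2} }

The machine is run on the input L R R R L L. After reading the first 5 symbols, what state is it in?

q2

start at q1
read 'L': q1 → q0
read 'R': q0 → q2
read 'R': q2 → q0
read 'R': q0 → q2
read 'L': q2 → q2
After 5 symbols: q2.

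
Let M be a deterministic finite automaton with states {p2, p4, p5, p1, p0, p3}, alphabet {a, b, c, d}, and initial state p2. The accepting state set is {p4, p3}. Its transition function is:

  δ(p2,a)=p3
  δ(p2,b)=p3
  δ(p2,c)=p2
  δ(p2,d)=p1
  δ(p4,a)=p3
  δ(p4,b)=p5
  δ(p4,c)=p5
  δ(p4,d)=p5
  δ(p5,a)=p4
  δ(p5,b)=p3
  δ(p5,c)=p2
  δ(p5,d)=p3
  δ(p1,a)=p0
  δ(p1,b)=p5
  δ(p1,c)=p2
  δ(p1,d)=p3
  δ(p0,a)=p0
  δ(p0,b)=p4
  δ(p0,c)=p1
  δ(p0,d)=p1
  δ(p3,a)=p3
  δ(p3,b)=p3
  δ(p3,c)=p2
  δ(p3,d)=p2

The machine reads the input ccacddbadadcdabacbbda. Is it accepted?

start at p2
read 'c': p2 → p2
read 'c': p2 → p2
read 'a': p2 → p3
read 'c': p3 → p2
read 'd': p2 → p1
read 'd': p1 → p3
read 'b': p3 → p3
read 'a': p3 → p3
read 'd': p3 → p2
read 'a': p2 → p3
read 'd': p3 → p2
read 'c': p2 → p2
read 'd': p2 → p1
read 'a': p1 → p0
read 'b': p0 → p4
read 'a': p4 → p3
read 'c': p3 → p2
read 'b': p2 → p3
read 'b': p3 → p3
read 'd': p3 → p2
read 'a': p2 → p3
End state p3 is accepting.

Yes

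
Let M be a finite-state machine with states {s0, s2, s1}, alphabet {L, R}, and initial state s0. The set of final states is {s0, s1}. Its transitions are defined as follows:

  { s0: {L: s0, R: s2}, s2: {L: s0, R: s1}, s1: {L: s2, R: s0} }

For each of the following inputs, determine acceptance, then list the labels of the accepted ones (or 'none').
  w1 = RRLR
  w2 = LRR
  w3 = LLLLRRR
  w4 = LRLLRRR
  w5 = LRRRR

w1, w2, w3, w4

w1: Trace: s0 -R-> s2 -R-> s1 -L-> s2 -R-> s1  → end s1, accepted
w2: Trace: s0 -L-> s0 -R-> s2 -R-> s1  → end s1, accepted
w3: Trace: s0 -L-> s0 -L-> s0 -L-> s0 -L-> s0 -R-> s2 -R-> s1 -R-> s0  → end s0, accepted
w4: Trace: s0 -L-> s0 -R-> s2 -L-> s0 -L-> s0 -R-> s2 -R-> s1 -R-> s0  → end s0, accepted
w5: Trace: s0 -L-> s0 -R-> s2 -R-> s1 -R-> s0 -R-> s2  → end s2, rejected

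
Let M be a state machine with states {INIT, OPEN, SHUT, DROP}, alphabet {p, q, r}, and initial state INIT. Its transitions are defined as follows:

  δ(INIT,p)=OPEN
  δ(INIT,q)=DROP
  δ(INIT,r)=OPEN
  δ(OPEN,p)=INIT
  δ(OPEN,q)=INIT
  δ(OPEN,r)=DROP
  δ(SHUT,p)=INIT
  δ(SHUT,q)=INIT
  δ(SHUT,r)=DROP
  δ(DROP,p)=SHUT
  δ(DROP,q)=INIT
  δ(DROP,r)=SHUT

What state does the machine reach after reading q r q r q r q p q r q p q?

INIT

start at INIT
read 'q': INIT → DROP
read 'r': DROP → SHUT
read 'q': SHUT → INIT
read 'r': INIT → OPEN
read 'q': OPEN → INIT
read 'r': INIT → OPEN
read 'q': OPEN → INIT
read 'p': INIT → OPEN
read 'q': OPEN → INIT
read 'r': INIT → OPEN
read 'q': OPEN → INIT
read 'p': INIT → OPEN
read 'q': OPEN → INIT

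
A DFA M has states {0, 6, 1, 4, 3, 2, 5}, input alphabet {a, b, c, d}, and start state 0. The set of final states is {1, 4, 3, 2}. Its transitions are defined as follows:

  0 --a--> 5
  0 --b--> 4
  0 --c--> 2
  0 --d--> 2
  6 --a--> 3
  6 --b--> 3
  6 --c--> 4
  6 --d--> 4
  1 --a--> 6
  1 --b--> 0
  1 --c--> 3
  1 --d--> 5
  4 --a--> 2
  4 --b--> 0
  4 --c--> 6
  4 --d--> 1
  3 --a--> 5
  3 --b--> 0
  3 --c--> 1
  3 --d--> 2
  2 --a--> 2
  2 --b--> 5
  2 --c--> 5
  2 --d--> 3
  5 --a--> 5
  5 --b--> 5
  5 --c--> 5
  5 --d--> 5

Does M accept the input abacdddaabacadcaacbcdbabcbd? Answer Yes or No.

0 → 5 → 5 → 5 → 5 → 5 → 5 → 5 → 5 → 5 → 5 → 5 → 5 → 5 → 5 → 5 → 5 → 5 → 5 → 5 → 5 → 5 → 5 → 5 → 5 → 5 → 5 → 5
End state 5 is not accepting.

No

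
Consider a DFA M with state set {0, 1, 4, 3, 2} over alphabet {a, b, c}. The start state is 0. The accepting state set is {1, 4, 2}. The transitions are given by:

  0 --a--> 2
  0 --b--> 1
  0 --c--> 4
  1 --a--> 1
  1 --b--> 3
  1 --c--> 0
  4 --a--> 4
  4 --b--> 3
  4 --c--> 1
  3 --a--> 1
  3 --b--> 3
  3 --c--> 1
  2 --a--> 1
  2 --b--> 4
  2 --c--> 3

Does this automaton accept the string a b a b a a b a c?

Trace: 0 -a-> 2 -b-> 4 -a-> 4 -b-> 3 -a-> 1 -a-> 1 -b-> 3 -a-> 1 -c-> 0
End state 0 is not accepting.

No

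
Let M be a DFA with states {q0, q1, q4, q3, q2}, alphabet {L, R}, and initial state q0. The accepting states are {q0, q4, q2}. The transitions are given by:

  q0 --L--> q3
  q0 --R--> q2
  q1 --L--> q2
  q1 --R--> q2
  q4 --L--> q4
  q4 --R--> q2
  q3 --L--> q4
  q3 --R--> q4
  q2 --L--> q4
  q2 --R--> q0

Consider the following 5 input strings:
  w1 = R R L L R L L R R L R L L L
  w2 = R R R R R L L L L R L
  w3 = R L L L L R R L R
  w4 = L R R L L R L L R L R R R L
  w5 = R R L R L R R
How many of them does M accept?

w1:
  start at q0
  read 'R': q0 → q2
  read 'R': q2 → q0
  read 'L': q0 → q3
  read 'L': q3 → q4
  read 'R': q4 → q2
  read 'L': q2 → q4
  read 'L': q4 → q4
  read 'R': q4 → q2
  read 'R': q2 → q0
  read 'L': q0 → q3
  read 'R': q3 → q4
  read 'L': q4 → q4
  read 'L': q4 → q4
  read 'L': q4 → q4
  end q4, accepted
w2:
  start at q0
  read 'R': q0 → q2
  read 'R': q2 → q0
  read 'R': q0 → q2
  read 'R': q2 → q0
  read 'R': q0 → q2
  read 'L': q2 → q4
  read 'L': q4 → q4
  read 'L': q4 → q4
  read 'L': q4 → q4
  read 'R': q4 → q2
  read 'L': q2 → q4
  end q4, accepted
w3:
  start at q0
  read 'R': q0 → q2
  read 'L': q2 → q4
  read 'L': q4 → q4
  read 'L': q4 → q4
  read 'L': q4 → q4
  read 'R': q4 → q2
  read 'R': q2 → q0
  read 'L': q0 → q3
  read 'R': q3 → q4
  end q4, accepted
w4:
  start at q0
  read 'L': q0 → q3
  read 'R': q3 → q4
  read 'R': q4 → q2
  read 'L': q2 → q4
  read 'L': q4 → q4
  read 'R': q4 → q2
  read 'L': q2 → q4
  read 'L': q4 → q4
  read 'R': q4 → q2
  read 'L': q2 → q4
  read 'R': q4 → q2
  read 'R': q2 → q0
  read 'R': q0 → q2
  read 'L': q2 → q4
  end q4, accepted
w5:
  start at q0
  read 'R': q0 → q2
  read 'R': q2 → q0
  read 'L': q0 → q3
  read 'R': q3 → q4
  read 'L': q4 → q4
  read 'R': q4 → q2
  read 'R': q2 → q0
  end q0, accepted

5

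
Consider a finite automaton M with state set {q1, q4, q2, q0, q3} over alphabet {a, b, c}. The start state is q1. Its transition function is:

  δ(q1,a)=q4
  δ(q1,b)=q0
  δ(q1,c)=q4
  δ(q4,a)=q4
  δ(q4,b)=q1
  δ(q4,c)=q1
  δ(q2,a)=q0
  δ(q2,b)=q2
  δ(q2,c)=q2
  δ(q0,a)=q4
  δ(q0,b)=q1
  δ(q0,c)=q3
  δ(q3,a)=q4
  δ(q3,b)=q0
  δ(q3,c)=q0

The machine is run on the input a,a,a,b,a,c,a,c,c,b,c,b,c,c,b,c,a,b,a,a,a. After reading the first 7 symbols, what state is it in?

q1 → q4 → q4 → q4 → q1 → q4 → q1 → q4
After 7 symbols: q4.

q4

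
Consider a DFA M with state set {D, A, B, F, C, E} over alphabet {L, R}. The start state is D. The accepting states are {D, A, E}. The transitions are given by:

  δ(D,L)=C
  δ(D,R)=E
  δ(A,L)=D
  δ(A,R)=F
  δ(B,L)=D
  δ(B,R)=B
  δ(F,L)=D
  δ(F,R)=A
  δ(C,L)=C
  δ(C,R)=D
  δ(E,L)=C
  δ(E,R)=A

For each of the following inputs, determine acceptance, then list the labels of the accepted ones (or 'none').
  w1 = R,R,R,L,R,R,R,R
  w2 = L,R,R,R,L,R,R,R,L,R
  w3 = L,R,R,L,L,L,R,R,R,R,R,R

w1: Trace: D -R-> E -R-> A -R-> F -L-> D -R-> E -R-> A -R-> F -R-> A  → end A, accepted
w2: Trace: D -L-> C -R-> D -R-> E -R-> A -L-> D -R-> E -R-> A -R-> F -L-> D -R-> E  → end E, accepted
w3: Trace: D -L-> C -R-> D -R-> E -L-> C -L-> C -L-> C -R-> D -R-> E -R-> A -R-> F -R-> A -R-> F  → end F, rejected

w1, w2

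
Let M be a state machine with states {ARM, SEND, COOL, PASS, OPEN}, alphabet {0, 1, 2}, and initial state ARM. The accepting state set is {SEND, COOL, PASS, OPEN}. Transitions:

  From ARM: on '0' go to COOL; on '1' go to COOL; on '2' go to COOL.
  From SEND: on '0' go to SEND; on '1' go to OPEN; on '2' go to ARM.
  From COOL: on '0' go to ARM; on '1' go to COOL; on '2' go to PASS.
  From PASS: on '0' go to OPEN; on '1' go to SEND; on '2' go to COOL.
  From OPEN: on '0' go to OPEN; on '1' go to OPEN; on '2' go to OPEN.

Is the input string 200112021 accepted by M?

start at ARM
read '2': ARM → COOL
read '0': COOL → ARM
read '0': ARM → COOL
read '1': COOL → COOL
read '1': COOL → COOL
read '2': COOL → PASS
read '0': PASS → OPEN
read '2': OPEN → OPEN
read '1': OPEN → OPEN
End state OPEN is accepting.

Yes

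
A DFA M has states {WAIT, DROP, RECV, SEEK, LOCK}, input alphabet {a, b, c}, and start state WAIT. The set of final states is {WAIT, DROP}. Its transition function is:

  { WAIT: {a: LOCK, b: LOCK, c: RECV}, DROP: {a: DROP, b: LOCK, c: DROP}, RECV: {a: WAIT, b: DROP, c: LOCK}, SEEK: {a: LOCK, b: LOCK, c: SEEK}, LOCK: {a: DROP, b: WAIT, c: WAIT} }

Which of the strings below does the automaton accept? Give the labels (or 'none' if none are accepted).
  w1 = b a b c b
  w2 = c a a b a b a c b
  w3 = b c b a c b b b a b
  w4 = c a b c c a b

w1:
  start at WAIT
  read 'b': WAIT → LOCK
  read 'a': LOCK → DROP
  read 'b': DROP → LOCK
  read 'c': LOCK → WAIT
  read 'b': WAIT → LOCK
  end LOCK, rejected
w2:
  start at WAIT
  read 'c': WAIT → RECV
  read 'a': RECV → WAIT
  read 'a': WAIT → LOCK
  read 'b': LOCK → WAIT
  read 'a': WAIT → LOCK
  read 'b': LOCK → WAIT
  read 'a': WAIT → LOCK
  read 'c': LOCK → WAIT
  read 'b': WAIT → LOCK
  end LOCK, rejected
w3:
  start at WAIT
  read 'b': WAIT → LOCK
  read 'c': LOCK → WAIT
  read 'b': WAIT → LOCK
  read 'a': LOCK → DROP
  read 'c': DROP → DROP
  read 'b': DROP → LOCK
  read 'b': LOCK → WAIT
  read 'b': WAIT → LOCK
  read 'a': LOCK → DROP
  read 'b': DROP → LOCK
  end LOCK, rejected
w4:
  start at WAIT
  read 'c': WAIT → RECV
  read 'a': RECV → WAIT
  read 'b': WAIT → LOCK
  read 'c': LOCK → WAIT
  read 'c': WAIT → RECV
  read 'a': RECV → WAIT
  read 'b': WAIT → LOCK
  end LOCK, rejected

none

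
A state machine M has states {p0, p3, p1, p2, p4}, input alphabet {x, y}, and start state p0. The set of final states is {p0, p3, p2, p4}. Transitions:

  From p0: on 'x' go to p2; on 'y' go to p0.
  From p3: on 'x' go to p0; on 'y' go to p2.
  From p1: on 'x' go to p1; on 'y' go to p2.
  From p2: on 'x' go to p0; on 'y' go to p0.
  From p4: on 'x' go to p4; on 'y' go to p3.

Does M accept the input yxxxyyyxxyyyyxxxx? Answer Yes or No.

Yes

p0 → p0 → p2 → p0 → p2 → p0 → p0 → p0 → p2 → p0 → p0 → p0 → p0 → p0 → p2 → p0 → p2 → p0
End state p0 is accepting.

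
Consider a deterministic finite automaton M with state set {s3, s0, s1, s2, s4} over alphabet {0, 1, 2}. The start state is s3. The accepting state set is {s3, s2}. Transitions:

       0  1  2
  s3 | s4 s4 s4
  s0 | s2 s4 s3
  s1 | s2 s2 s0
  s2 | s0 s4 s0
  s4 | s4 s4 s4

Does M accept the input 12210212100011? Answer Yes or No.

s3 → s4 → s4 → s4 → s4 → s4 → s4 → s4 → s4 → s4 → s4 → s4 → s4 → s4 → s4
End state s4 is not accepting.

No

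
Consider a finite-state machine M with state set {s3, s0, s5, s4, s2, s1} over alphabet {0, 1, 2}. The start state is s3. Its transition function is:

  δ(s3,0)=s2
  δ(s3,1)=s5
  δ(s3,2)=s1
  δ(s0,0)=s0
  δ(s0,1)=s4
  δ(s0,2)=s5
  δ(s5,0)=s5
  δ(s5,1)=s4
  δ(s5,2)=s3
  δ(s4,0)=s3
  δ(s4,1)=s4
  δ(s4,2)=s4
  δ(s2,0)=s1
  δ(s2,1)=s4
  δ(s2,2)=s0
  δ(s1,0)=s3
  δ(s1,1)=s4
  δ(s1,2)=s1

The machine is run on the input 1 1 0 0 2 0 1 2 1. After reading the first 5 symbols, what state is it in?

s0

start at s3
read '1': s3 → s5
read '1': s5 → s4
read '0': s4 → s3
read '0': s3 → s2
read '2': s2 → s0
After 5 symbols: s0.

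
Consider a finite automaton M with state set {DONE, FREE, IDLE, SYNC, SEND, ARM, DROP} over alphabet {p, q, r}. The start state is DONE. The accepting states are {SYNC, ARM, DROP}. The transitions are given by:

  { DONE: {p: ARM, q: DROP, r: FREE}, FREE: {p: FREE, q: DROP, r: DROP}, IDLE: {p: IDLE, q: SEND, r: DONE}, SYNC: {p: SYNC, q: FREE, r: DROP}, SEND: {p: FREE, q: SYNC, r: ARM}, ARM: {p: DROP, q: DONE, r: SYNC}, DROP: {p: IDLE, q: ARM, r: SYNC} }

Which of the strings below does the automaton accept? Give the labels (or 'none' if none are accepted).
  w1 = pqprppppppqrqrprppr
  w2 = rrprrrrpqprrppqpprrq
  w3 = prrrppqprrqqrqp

none

w1: DONE → ARM → DONE → ARM → SYNC → SYNC → SYNC → SYNC → SYNC → SYNC → SYNC → FREE → DROP → ARM → SYNC → SYNC → DROP → IDLE → IDLE → DONE  → end DONE, rejected
w2: DONE → FREE → DROP → IDLE → DONE → FREE → DROP → SYNC → SYNC → FREE → FREE → DROP → SYNC → SYNC → SYNC → FREE → FREE → FREE → DROP → SYNC → FREE  → end FREE, rejected
w3: DONE → ARM → SYNC → DROP → SYNC → SYNC → SYNC → FREE → FREE → DROP → SYNC → FREE → DROP → SYNC → FREE → FREE  → end FREE, rejected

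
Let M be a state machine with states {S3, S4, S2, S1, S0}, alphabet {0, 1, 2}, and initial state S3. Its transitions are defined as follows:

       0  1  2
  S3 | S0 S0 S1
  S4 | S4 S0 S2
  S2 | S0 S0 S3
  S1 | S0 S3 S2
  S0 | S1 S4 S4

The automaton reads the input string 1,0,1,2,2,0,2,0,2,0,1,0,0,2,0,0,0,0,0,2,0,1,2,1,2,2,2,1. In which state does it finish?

S3 → S0 → S1 → S3 → S1 → S2 → S0 → S4 → S4 → S2 → S0 → S4 → S4 → S4 → S2 → S0 → S1 → S0 → S1 → S0 → S4 → S4 → S0 → S4 → S0 → S4 → S2 → S3 → S0

S0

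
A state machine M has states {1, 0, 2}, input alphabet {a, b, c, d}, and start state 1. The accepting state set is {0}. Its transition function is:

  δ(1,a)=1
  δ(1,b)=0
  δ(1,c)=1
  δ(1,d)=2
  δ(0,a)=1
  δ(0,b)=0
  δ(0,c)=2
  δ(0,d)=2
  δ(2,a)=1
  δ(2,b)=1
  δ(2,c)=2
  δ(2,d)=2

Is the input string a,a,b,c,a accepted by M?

No

Trace: 1 -a-> 1 -a-> 1 -b-> 0 -c-> 2 -a-> 1
End state 1 is not accepting.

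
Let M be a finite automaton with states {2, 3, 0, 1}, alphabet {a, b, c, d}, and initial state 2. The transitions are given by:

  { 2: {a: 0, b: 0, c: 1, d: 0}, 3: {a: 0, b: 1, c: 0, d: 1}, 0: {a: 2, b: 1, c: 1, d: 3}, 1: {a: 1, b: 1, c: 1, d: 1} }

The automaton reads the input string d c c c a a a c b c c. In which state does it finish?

2 → 0 → 1 → 1 → 1 → 1 → 1 → 1 → 1 → 1 → 1 → 1

1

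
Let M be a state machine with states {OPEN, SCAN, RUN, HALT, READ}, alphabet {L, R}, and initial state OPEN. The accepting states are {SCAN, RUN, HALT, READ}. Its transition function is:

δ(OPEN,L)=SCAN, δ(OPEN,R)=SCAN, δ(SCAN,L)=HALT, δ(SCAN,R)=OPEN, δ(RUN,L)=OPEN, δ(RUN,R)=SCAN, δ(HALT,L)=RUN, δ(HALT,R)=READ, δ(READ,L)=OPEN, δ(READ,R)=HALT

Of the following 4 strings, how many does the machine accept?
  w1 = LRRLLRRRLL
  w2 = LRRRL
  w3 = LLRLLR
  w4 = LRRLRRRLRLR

w1:
  start at OPEN
  read 'L': OPEN → SCAN
  read 'R': SCAN → OPEN
  read 'R': OPEN → SCAN
  read 'L': SCAN → HALT
  read 'L': HALT → RUN
  read 'R': RUN → SCAN
  read 'R': SCAN → OPEN
  read 'R': OPEN → SCAN
  read 'L': SCAN → HALT
  read 'L': HALT → RUN
  end RUN, accepted
w2:
  start at OPEN
  read 'L': OPEN → SCAN
  read 'R': SCAN → OPEN
  read 'R': OPEN → SCAN
  read 'R': SCAN → OPEN
  read 'L': OPEN → SCAN
  end SCAN, accepted
w3:
  start at OPEN
  read 'L': OPEN → SCAN
  read 'L': SCAN → HALT
  read 'R': HALT → READ
  read 'L': READ → OPEN
  read 'L': OPEN → SCAN
  read 'R': SCAN → OPEN
  end OPEN, rejected
w4:
  start at OPEN
  read 'L': OPEN → SCAN
  read 'R': SCAN → OPEN
  read 'R': OPEN → SCAN
  read 'L': SCAN → HALT
  read 'R': HALT → READ
  read 'R': READ → HALT
  read 'R': HALT → READ
  read 'L': READ → OPEN
  read 'R': OPEN → SCAN
  read 'L': SCAN → HALT
  read 'R': HALT → READ
  end READ, accepted

3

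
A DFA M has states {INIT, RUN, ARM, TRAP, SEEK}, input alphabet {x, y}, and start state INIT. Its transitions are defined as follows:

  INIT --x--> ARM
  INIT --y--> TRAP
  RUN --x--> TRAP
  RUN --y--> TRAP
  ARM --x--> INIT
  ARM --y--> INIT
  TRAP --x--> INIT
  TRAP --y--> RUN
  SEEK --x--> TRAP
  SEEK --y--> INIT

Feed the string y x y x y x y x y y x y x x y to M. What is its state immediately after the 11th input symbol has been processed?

Trace: INIT -y-> TRAP -x-> INIT -y-> TRAP -x-> INIT -y-> TRAP -x-> INIT -y-> TRAP -x-> INIT -y-> TRAP -y-> RUN -x-> TRAP
After 11 symbols: TRAP.

TRAP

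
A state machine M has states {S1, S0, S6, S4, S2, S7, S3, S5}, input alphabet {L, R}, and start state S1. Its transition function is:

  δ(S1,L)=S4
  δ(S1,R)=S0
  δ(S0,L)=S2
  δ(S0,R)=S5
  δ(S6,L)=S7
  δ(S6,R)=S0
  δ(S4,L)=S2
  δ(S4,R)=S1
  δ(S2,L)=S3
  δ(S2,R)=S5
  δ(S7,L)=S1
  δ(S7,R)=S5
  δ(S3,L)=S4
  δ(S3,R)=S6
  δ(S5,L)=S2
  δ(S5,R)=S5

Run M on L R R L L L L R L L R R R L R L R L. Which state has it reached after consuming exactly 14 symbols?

S2

start at S1
read 'L': S1 → S4
read 'R': S4 → S1
read 'R': S1 → S0
read 'L': S0 → S2
read 'L': S2 → S3
read 'L': S3 → S4
read 'L': S4 → S2
read 'R': S2 → S5
read 'L': S5 → S2
read 'L': S2 → S3
read 'R': S3 → S6
read 'R': S6 → S0
read 'R': S0 → S5
read 'L': S5 → S2
After 14 symbols: S2.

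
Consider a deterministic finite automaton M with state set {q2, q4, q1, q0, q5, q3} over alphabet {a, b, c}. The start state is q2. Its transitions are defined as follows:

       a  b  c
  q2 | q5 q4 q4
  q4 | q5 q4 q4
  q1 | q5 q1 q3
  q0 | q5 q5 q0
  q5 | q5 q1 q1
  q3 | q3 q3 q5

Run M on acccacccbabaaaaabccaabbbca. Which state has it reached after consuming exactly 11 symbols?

start at q2
read 'a': q2 → q5
read 'c': q5 → q1
read 'c': q1 → q3
read 'c': q3 → q5
read 'a': q5 → q5
read 'c': q5 → q1
read 'c': q1 → q3
read 'c': q3 → q5
read 'b': q5 → q1
read 'a': q1 → q5
read 'b': q5 → q1
After 11 symbols: q1.

q1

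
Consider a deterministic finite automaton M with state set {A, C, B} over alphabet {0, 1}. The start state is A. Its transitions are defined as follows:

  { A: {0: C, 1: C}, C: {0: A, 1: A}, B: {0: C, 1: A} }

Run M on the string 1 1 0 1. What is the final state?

A

A → C → A → C → A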